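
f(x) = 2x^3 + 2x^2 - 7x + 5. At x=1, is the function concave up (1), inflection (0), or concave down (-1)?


Concavity is determined by the sign of f''(x).
f(x) = 2x^3 + 2x^2 - 7x + 5
f'(x) = 6x^2 + 4x - 7
f''(x) = 12x + 4
f''(1) = 12 * 1 + 4
= 12 + 4
= 16
Since f''(1) > 0, the function is concave up (1)

1


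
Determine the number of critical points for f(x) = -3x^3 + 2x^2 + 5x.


Find where f'(x) = 0:
f(x) = -3x^3 + 2x^2 + 5x
f'(x) = -9x^2 + 4x + 5
This is a quadratic in x. Use the discriminant to count real roots.
Discriminant = (4)^2 - 4 * (-9) * 5
= 16 - (-180)
= 196
Since discriminant > 0, f'(x) = 0 has 2 real solutions.
Number of critical points: 2

2


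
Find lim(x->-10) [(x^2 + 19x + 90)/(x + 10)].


Direct substitution gives 0/0, so we factor the numerator.
Factor: (x^2 + 19x + 90) = (x + 10)(x + 9)
Cancel the common factor (x + 10):
(x^2 + 19x + 90)/(x + 10) = (x + 9)
Now substitute x = -10:
= (-10) - (-9) = -1

-1


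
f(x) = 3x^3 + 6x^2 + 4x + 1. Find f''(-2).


First derivative:
f'(x) = 9x^2 + 12x + 4
Second derivative:
f''(x) = 18x + 12
Substitute x = -2:
f''(-2) = 18 * (-2) + 12
= -36 + 12
= -24

-24


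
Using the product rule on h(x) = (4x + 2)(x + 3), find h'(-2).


Let u(x) = 4x + 2 and v(x) = x + 3
u'(x) = 4
v'(x) = 1
Product rule: h'(x) = u'(x)*v(x) + u(x)*v'(x)
= 4 * (x + 3) + (4x + 2) * 1
At x = -2:
u(-2) = 4 * (-2) + 2 = -6
v(-2) = 1 * (-2) + 3 = 1
h'(-2) = 4 * 1 + (-6) * 1
= 4 - 6
= -2

-2


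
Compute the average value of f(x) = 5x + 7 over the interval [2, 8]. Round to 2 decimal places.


Average value = 1/(b-a) * integral from a to b of f(x) dx
First compute the integral of 5x + 7:
F(x) = (5/2)x^2 + 7x
F(8) = 5/2 * 64 + 7 * 8 = 216
F(2) = 5/2 * 4 + 7 * 2 = 24
Integral = 216 - 24 = 192
Average = 192 / (8 - 2) = 192 / 6
= 32 = 32.00

32.00


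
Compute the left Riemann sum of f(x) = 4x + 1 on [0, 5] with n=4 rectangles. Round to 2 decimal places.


Left Riemann sum uses left endpoints of each subinterval.
Interval: [0, 5], n = 4
dx = (5 - 0) / 4 = 5/4
Left endpoints: [0, 5/4, 5/2, 15/4]
f values: [1, 6, 11, 16]
Sum = dx * (sum of f values)
= 5/4 * 34
= 85/2 = 42.50

42.50


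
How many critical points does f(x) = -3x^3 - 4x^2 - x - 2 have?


Find where f'(x) = 0:
f(x) = -3x^3 - 4x^2 - x - 2
f'(x) = -9x^2 - 8x - 1
This is a quadratic in x. Use the discriminant to count real roots.
Discriminant = (-8)^2 - 4 * (-9) * (-1)
= 64 - 36
= 28
Since discriminant > 0, f'(x) = 0 has 2 real solutions.
Number of critical points: 2

2


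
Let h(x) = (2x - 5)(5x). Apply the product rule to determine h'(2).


Let u(x) = 2x - 5 and v(x) = 5x
u'(x) = 2
v'(x) = 5
Product rule: h'(x) = u'(x)*v(x) + u(x)*v'(x)
= 2 * (5x) + (2x - 5) * 5
At x = 2:
u(2) = 2 * 2 - 5 = -1
v(2) = 5 * 2 + 0 = 10
h'(2) = 2 * 10 + (-1) * 5
= 20 - 5
= 15

15


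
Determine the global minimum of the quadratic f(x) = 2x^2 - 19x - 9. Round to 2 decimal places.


For a quadratic f(x) = ax^2 + bx + c with a > 0, the minimum is at the vertex.
Vertex x-coordinate: x = -b/(2a)
x = -(-19) / (2 * 2)
x = 19/4
Substitute back to find the minimum value:
f(19/4) = 2 * (19/4)^2 - 19 * (19/4) - 9
= 361/8 - 361/4 - 9
= -433/8 ≈ -54.13

-54.13


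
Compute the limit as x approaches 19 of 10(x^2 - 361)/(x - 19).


Direct substitution gives 0/0, so we factor the numerator.
Factor: 10(x^2 - 361) = 10 * (x - 19)(x + 19)
Cancel the common factor (x - 19):
10(x^2 - 361)/(x - 19) = 10 * (x + 19)
Now substitute x = 19:
= 10 * (19 + 19) = 380

380


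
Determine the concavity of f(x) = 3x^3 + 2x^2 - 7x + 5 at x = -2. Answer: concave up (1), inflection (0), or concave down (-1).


Concavity is determined by the sign of f''(x).
f(x) = 3x^3 + 2x^2 - 7x + 5
f'(x) = 9x^2 + 4x - 7
f''(x) = 18x + 4
f''(-2) = 18 * (-2) + 4
= -36 + 4
= -32
Since f''(-2) < 0, the function is concave down (-1)

-1


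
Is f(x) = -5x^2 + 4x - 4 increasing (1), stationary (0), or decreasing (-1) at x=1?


Compute f'(x) to determine behavior:
f'(x) = -10x + 4
f'(1) = -10 * 1 + 4
= -10 + 4
= -6
Since f'(1) < 0, the function is decreasing (-1)

-1


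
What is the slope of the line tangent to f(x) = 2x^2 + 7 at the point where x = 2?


The slope of the tangent line equals f'(x) at the point.
f(x) = 2x^2 + 7
f'(x) = 4x
At x = 2:
f'(2) = 4 * 2 + 0
= 8 + 0
= 8

8


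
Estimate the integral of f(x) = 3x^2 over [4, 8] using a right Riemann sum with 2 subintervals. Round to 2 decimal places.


Right Riemann sum uses right endpoints of each subinterval.
Interval: [4, 8], n = 2
dx = (8 - 4) / 2 = 2
Right endpoints: [6, 8]
f values: [108, 192]
Sum = dx * (sum of f values)
= 2 * 300
= 600 = 600.00

600.00


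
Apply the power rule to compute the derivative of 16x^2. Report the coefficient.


We apply the power rule: d/dx [ax^n] = a*n * x^(n-1)
d/dx [16x^2]
= 16 * 2 * x^(2-1)
= 32x
The coefficient is 32

32


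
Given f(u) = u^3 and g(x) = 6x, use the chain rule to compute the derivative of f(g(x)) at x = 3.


Using the chain rule: (f(g(x)))' = f'(g(x)) * g'(x)
First, find g(3):
g(3) = 6 * 3 + 0 = 18
Next, f'(u) = 3u^2
And g'(x) = 6
So f'(g(3)) * g'(3)
= 3 * 18^2 * 6
= 3 * 324 * 6
= 5832

5832


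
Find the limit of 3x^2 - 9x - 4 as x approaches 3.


Since polynomials are continuous, we use direct substitution.
lim(x->3) of 3x^2 - 9x - 4
= 3 * 3^2 - 9 * 3 - 4
= 27 - 27 - 4
= -4

-4


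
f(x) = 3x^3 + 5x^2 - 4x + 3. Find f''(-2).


First derivative:
f'(x) = 9x^2 + 10x - 4
Second derivative:
f''(x) = 18x + 10
Substitute x = -2:
f''(-2) = 18 * (-2) + 10
= -36 + 10
= -26

-26


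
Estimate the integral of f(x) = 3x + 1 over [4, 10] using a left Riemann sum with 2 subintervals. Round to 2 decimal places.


Left Riemann sum uses left endpoints of each subinterval.
Interval: [4, 10], n = 2
dx = (10 - 4) / 2 = 3
Left endpoints: [4, 7]
f values: [13, 22]
Sum = dx * (sum of f values)
= 3 * 35
= 105 = 105.00

105.00


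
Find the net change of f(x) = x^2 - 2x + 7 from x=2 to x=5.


Net change = f(b) - f(a)
f(x) = x^2 - 2x + 7
Compute f(5):
f(5) = 1 * 5^2 - 2 * 5 + 7
= 25 - 10 + 7
= 22
Compute f(2):
f(2) = 1 * 2^2 - 2 * 2 + 7
= 4 - 4 + 7
= 7
Net change = 22 - 7 = 15

15


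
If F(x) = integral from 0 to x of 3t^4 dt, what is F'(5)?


By the Fundamental Theorem of Calculus (Part 1):
If F(x) = integral from 0 to x of f(t) dt, then F'(x) = f(x)
Here f(t) = 3t^4
So F'(x) = 3x^4
Evaluate at x = 5:
F'(5) = 3 * 5^4
= 3 * 625
= 1875

1875


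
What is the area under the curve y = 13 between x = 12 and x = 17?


The area under a constant function y = 13 is a rectangle.
Width = 17 - 12 = 5
Height = 13
Area = width * height
= 5 * 13
= 65

65


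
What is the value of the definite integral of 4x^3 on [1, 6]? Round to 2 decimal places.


Find the antiderivative of 4x^3:
F(x) = 4/4 * x^4
Apply the Fundamental Theorem of Calculus:
F(6) - F(1)
= 4/4 * 6^4 - 4/4 * 1^4
= 4/4 * (1296 - 1)
= 4/4 * 1295
= 1295 = 1295.00

1295.00


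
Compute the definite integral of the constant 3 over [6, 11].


The integral of a constant k over [a, b] equals k * (b - a).
integral from 6 to 11 of 3 dx
= 3 * (11 - 6)
= 3 * 5
= 15

15


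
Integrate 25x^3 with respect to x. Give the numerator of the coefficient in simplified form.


Apply the power rule for integration:
integral of ax^n dx = a/(n+1) * x^(n+1) + C
integral of 25x^3 dx
= 25/4 * x^4 + C
The coefficient in lowest terms is 25/4, and its numerator is 25

25


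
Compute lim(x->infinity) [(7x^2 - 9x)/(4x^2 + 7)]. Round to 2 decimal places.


For limits at infinity with equal-degree polynomials,
we compare leading coefficients.
Numerator leading term: 7x^2
Denominator leading term: 4x^2
Divide both by x^2:
lim = (7 - 9/x) / (4 + 7/x^2)
As x -> infinity, the 1/x and 1/x^2 terms vanish:
= 7/4 = 1.75

1.75


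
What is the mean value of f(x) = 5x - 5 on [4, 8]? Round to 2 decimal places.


Average value = 1/(b-a) * integral from a to b of f(x) dx
First compute the integral of 5x - 5:
F(x) = (5/2)x^2 - 5x
F(8) = 5/2 * 64 - 5 * 8 = 120
F(4) = 5/2 * 16 - 5 * 4 = 20
Integral = 120 - 20 = 100
Average = 100 / (8 - 4) = 100 / 4
= 25 = 25.00

25.00


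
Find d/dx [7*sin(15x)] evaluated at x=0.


Apply the chain rule to differentiate 7*sin(15x):
d/dx [7*sin(15x)]
= 7 * cos(15x) * d/dx(15x)
= 7 * 15 * cos(15x)
= 105 * cos(15x)
Evaluate at x = 0:
= 105 * cos(0)
= 105 * 1
= 105

105


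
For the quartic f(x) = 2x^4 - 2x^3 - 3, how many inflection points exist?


Inflection points occur where f''(x) = 0 and concavity changes.
f(x) = 2x^4 - 2x^3 - 3
f'(x) = 8x^3 - 6x^2
f''(x) = 24x^2 - 12x
This is a quadratic in x. Use the discriminant to count real roots.
Discriminant = (-12)^2 - 4 * 24 * 0
= 144 - 0
= 144
Since discriminant > 0, f''(x) = 0 has 2 distinct real solutions.
A quadratic with two distinct real roots changes sign at each root, so concavity changes at both.
Number of inflection points: 2

2


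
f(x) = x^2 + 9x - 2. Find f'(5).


Differentiate term by term using power and sum rules:
f(x) = x^2 + 9x - 2
f'(x) = 2x + 9
Substitute x = 5:
f'(5) = 2 * 5 + 9
= 10 + 9
= 19

19


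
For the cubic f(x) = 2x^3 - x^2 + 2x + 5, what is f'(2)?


Differentiate f(x) = 2x^3 - x^2 + 2x + 5 term by term:
f'(x) = 6x^2 - 2x + 2
Substitute x = 2:
f'(2) = 6 * 2^2 - 2 * 2 + 2
= 24 - 4 + 2
= 22

22


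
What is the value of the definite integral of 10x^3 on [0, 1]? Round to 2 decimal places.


Find the antiderivative of 10x^3:
F(x) = 10/4 * x^4
Apply the Fundamental Theorem of Calculus:
F(1) - F(0)
= 10/4 * 1^4 - 10/4 * 0^4
= 10/4 * (1 - 0)
= 10/4 * 1
= 5/2 = 2.50

2.50


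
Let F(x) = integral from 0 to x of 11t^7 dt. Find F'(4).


By the Fundamental Theorem of Calculus (Part 1):
If F(x) = integral from 0 to x of f(t) dt, then F'(x) = f(x)
Here f(t) = 11t^7
So F'(x) = 11x^7
Evaluate at x = 4:
F'(4) = 11 * 4^7
= 11 * 16384
= 180224

180224


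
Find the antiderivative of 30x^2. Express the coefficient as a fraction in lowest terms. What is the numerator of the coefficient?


Apply the power rule for integration:
integral of ax^n dx = a/(n+1) * x^(n+1) + C
integral of 30x^2 dx
= 30/3 * x^3 + C
= 10 * x^3 + C
The coefficient in lowest terms is 10 = 10/1, so its numerator is 10

10


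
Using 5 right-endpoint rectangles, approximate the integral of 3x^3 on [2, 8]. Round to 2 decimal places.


Right Riemann sum uses right endpoints of each subinterval.
Interval: [2, 8], n = 5
dx = (8 - 2) / 5 = 6/5
Right endpoints: [16/5, 22/5, 28/5, 34/5, 8]
f values: [12288/125, 31944/125, 65856/125, 117912/125, 1536]
Sum = dx * (sum of f values)
= 6/5 * 3360
= 4032 = 4032.00

4032.00


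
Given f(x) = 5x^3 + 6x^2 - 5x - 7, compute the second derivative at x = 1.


First derivative:
f'(x) = 15x^2 + 12x - 5
Second derivative:
f''(x) = 30x + 12
Substitute x = 1:
f''(1) = 30 * 1 + 12
= 30 + 12
= 42

42


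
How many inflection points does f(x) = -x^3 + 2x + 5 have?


Inflection points occur where f''(x) = 0 and concavity changes.
f(x) = -x^3 + 2x + 5
f'(x) = -3x^2 + 2
f''(x) = -6x
Set f''(x) = 0:
-6x = 0
x = 0 / (-6) = 0
Since f''(x) is linear (degree 1), it changes sign at this point.
Therefore there is exactly 1 inflection point.

1


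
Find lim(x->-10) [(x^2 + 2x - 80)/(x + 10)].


Direct substitution gives 0/0, so we factor the numerator.
Factor: (x^2 + 2x - 80) = (x + 10)(x - 8)
Cancel the common factor (x + 10):
(x^2 + 2x - 80)/(x + 10) = (x - 8)
Now substitute x = -10:
= (-10) - (8) = -18

-18


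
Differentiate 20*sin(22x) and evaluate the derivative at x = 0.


Apply the chain rule to differentiate 20*sin(22x):
d/dx [20*sin(22x)]
= 20 * cos(22x) * d/dx(22x)
= 20 * 22 * cos(22x)
= 440 * cos(22x)
Evaluate at x = 0:
= 440 * cos(0)
= 440 * 1
= 440

440


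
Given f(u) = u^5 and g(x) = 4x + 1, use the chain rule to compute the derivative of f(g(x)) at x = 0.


Using the chain rule: (f(g(x)))' = f'(g(x)) * g'(x)
First, find g(0):
g(0) = 4 * 0 + 1 = 1
Next, f'(u) = 5u^4
And g'(x) = 4
So f'(g(0)) * g'(0)
= 5 * 1^4 * 4
= 5 * 1 * 4
= 20

20


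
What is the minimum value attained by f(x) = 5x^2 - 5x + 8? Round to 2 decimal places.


For a quadratic f(x) = ax^2 + bx + c with a > 0, the minimum is at the vertex.
Vertex x-coordinate: x = -b/(2a)
x = -(-5) / (2 * 5)
x = 5/10 = 1/2
Substitute back to find the minimum value:
f(1/2) = 5 * (1/2)^2 - 5 * (1/2) + 8
= 5/4 - 5/2 + 8
= 27/4 = 6.75

6.75


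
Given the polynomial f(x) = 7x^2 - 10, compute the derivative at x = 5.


Differentiate term by term using power and sum rules:
f(x) = 7x^2 - 10
f'(x) = 14x
Substitute x = 5:
f'(5) = 14 * 5 + 0
= 70 + 0
= 70

70


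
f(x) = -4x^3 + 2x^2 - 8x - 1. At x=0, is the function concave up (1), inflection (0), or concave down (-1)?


Concavity is determined by the sign of f''(x).
f(x) = -4x^3 + 2x^2 - 8x - 1
f'(x) = -12x^2 + 4x - 8
f''(x) = -24x + 4
f''(0) = -24 * 0 + 4
= 0 + 4
= 4
Since f''(0) > 0, the function is concave up (1)

1


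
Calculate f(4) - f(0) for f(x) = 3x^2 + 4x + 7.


Net change = f(b) - f(a)
f(x) = 3x^2 + 4x + 7
Compute f(4):
f(4) = 3 * 4^2 + 4 * 4 + 7
= 48 + 16 + 7
= 71
Compute f(0):
f(0) = 3 * 0^2 + 4 * 0 + 7
= 0 + 0 + 7
= 7
Net change = 71 - 7 = 64

64


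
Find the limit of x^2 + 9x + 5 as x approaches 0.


Since polynomials are continuous, we use direct substitution.
lim(x->0) of x^2 + 9x + 5
= 1 * 0^2 + 9 * 0 + 5
= 0 + 0 + 5
= 5

5


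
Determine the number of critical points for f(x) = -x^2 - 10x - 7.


Find where f'(x) = 0:
f'(x) = -2x - 10
Set f'(x) = 0:
-2x - 10 = 0
x = 10 / (-2) = -5
This is a linear equation in x, so there is exactly one solution.
Number of critical points: 1

1


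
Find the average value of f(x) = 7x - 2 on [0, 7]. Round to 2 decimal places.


Average value = 1/(b-a) * integral from a to b of f(x) dx
First compute the integral of 7x - 2:
F(x) = (7/2)x^2 - 2x
F(7) = 7/2 * 49 - 2 * 7 = 315/2
F(0) = 7/2 * 0 - 2 * 0 = 0
Integral = 315/2 - 0 = 315/2
Average = (315/2) / (7 - 0) = (315/2) / 7
= 45/2 = 22.50

22.50


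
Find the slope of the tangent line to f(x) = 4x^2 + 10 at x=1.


The slope of the tangent line equals f'(x) at the point.
f(x) = 4x^2 + 10
f'(x) = 8x
At x = 1:
f'(1) = 8 * 1 + 0
= 8 + 0
= 8

8


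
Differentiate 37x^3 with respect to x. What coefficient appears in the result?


We apply the power rule: d/dx [ax^n] = a*n * x^(n-1)
d/dx [37x^3]
= 37 * 3 * x^(3-1)
= 111x^2
The coefficient is 111

111


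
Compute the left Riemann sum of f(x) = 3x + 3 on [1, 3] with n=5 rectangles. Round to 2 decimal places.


Left Riemann sum uses left endpoints of each subinterval.
Interval: [1, 3], n = 5
dx = (3 - 1) / 5 = 2/5
Left endpoints: [1, 7/5, 9/5, 11/5, 13/5]
f values: [6, 36/5, 42/5, 48/5, 54/5]
Sum = dx * (sum of f values)
= 2/5 * 42
= 84/5 = 16.80

16.80


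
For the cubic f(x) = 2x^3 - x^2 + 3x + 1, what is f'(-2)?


Differentiate f(x) = 2x^3 - x^2 + 3x + 1 term by term:
f'(x) = 6x^2 - 2x + 3
Substitute x = -2:
f'(-2) = 6 * (-2)^2 - 2 * (-2) + 3
= 24 + 4 + 3
= 31

31


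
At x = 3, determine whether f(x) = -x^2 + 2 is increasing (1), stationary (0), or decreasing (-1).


Compute f'(x) to determine behavior:
f'(x) = -2x
f'(3) = -2 * 3 + 0
= -6 + 0
= -6
Since f'(3) < 0, the function is decreasing (-1)

-1


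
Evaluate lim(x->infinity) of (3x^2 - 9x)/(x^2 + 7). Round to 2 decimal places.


For limits at infinity with equal-degree polynomials,
we compare leading coefficients.
Numerator leading term: 3x^2
Denominator leading term: x^2
Divide both by x^2:
lim = (3 - 9/x) / (1 + 7/x^2)
As x -> infinity, the 1/x and 1/x^2 terms vanish:
= 3/1 = 3 = 3.00

3.00


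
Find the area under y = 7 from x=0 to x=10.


The area under a constant function y = 7 is a rectangle.
Width = 10 - 0 = 10
Height = 7
Area = width * height
= 10 * 7
= 70

70


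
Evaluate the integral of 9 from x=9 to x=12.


The integral of a constant k over [a, b] equals k * (b - a).
integral from 9 to 12 of 9 dx
= 9 * (12 - 9)
= 9 * 3
= 27

27


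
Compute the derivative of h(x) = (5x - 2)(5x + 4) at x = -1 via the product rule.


Let u(x) = 5x - 2 and v(x) = 5x + 4
u'(x) = 5
v'(x) = 5
Product rule: h'(x) = u'(x)*v(x) + u(x)*v'(x)
= 5 * (5x + 4) + (5x - 2) * 5
At x = -1:
u(-1) = 5 * (-1) - 2 = -7
v(-1) = 5 * (-1) + 4 = -1
h'(-1) = 5 * (-1) + (-7) * 5
= -5 - 35
= -40

-40


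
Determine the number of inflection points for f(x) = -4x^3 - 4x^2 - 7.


Inflection points occur where f''(x) = 0 and concavity changes.
f(x) = -4x^3 - 4x^2 - 7
f'(x) = -12x^2 - 8x
f''(x) = -24x - 8
Set f''(x) = 0:
-24x - 8 = 0
x = 8 / (-24) = -1/3
Since f''(x) is linear (degree 1), it changes sign at this point.
Therefore there is exactly 1 inflection point.

1


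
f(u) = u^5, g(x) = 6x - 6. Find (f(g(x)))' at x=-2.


Using the chain rule: (f(g(x)))' = f'(g(x)) * g'(x)
First, find g(-2):
g(-2) = 6 * (-2) - 6 = -18
Next, f'(u) = 5u^4
And g'(x) = 6
So f'(g(-2)) * g'(-2)
= 5 * (-18)^4 * 6
= 5 * 104976 * 6
= 3149280

3149280


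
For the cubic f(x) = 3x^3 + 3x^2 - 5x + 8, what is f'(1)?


Differentiate f(x) = 3x^3 + 3x^2 - 5x + 8 term by term:
f'(x) = 9x^2 + 6x - 5
Substitute x = 1:
f'(1) = 9 * 1^2 + 6 * 1 - 5
= 9 + 6 - 5
= 10

10


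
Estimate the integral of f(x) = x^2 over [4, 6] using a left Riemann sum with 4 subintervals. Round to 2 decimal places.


Left Riemann sum uses left endpoints of each subinterval.
Interval: [4, 6], n = 4
dx = (6 - 4) / 4 = 1/2
Left endpoints: [4, 9/2, 5, 11/2]
f values: [16, 81/4, 25, 121/4]
Sum = dx * (sum of f values)
= 1/2 * 183/2
= 183/4 = 45.75

45.75


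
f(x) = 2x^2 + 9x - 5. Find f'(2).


Differentiate term by term using power and sum rules:
f(x) = 2x^2 + 9x - 5
f'(x) = 4x + 9
Substitute x = 2:
f'(2) = 4 * 2 + 9
= 8 + 9
= 17

17


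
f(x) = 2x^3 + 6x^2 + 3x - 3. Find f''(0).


First derivative:
f'(x) = 6x^2 + 12x + 3
Second derivative:
f''(x) = 12x + 12
Substitute x = 0:
f''(0) = 12 * 0 + 12
= 0 + 12
= 12

12


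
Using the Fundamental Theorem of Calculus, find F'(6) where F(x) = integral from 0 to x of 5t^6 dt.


By the Fundamental Theorem of Calculus (Part 1):
If F(x) = integral from 0 to x of f(t) dt, then F'(x) = f(x)
Here f(t) = 5t^6
So F'(x) = 5x^6
Evaluate at x = 6:
F'(6) = 5 * 6^6
= 5 * 46656
= 233280

233280


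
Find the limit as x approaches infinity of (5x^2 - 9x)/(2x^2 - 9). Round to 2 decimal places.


For limits at infinity with equal-degree polynomials,
we compare leading coefficients.
Numerator leading term: 5x^2
Denominator leading term: 2x^2
Divide both by x^2:
lim = (5 - 9/x) / (2 - 9/x^2)
As x -> infinity, the 1/x and 1/x^2 terms vanish:
= 5/2 = 2.50

2.50


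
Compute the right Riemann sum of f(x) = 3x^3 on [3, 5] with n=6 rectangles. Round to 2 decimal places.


Right Riemann sum uses right endpoints of each subinterval.
Interval: [3, 5], n = 6
dx = (5 - 3) / 6 = 1/3
Right endpoints: [10/3, 11/3, 4, 13/3, 14/3, 5]
f values: [1000/9, 1331/9, 192, 2197/9, 2744/9, 375]
Sum = dx * (sum of f values)
= 1/3 * 1375
= 1375/3 ≈ 458.33

458.33


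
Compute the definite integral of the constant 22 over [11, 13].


The integral of a constant k over [a, b] equals k * (b - a).
integral from 11 to 13 of 22 dx
= 22 * (13 - 11)
= 22 * 2
= 44

44


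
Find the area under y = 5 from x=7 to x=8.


The area under a constant function y = 5 is a rectangle.
Width = 8 - 7 = 1
Height = 5
Area = width * height
= 1 * 5
= 5

5


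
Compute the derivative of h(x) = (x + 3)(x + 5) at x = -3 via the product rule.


Let u(x) = x + 3 and v(x) = x + 5
u'(x) = 1
v'(x) = 1
Product rule: h'(x) = u'(x)*v(x) + u(x)*v'(x)
= 1 * (x + 5) + (x + 3) * 1
At x = -3:
u(-3) = 1 * (-3) + 3 = 0
v(-3) = 1 * (-3) + 5 = 2
h'(-3) = 1 * 2 + 0 * 1
= 2 + 0
= 2

2


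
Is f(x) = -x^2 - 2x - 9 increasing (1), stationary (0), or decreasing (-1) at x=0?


Compute f'(x) to determine behavior:
f'(x) = -2x - 2
f'(0) = -2 * 0 - 2
= 0 - 2
= -2
Since f'(0) < 0, the function is decreasing (-1)

-1


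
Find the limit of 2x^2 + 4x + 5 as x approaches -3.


Since polynomials are continuous, we use direct substitution.
lim(x->-3) of 2x^2 + 4x + 5
= 2 * (-3)^2 + 4 * (-3) + 5
= 18 - 12 + 5
= 11

11


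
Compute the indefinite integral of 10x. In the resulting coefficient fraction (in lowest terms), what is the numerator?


Apply the power rule for integration:
integral of ax^n dx = a/(n+1) * x^(n+1) + C
integral of 10x dx
= 10/2 * x^2 + C
= 5 * x^2 + C
The coefficient in lowest terms is 5 = 5/1, so its numerator is 5

5


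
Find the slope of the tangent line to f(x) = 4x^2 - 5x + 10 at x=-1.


The slope of the tangent line equals f'(x) at the point.
f(x) = 4x^2 - 5x + 10
f'(x) = 8x - 5
At x = -1:
f'(-1) = 8 * (-1) - 5
= -8 - 5
= -13

-13


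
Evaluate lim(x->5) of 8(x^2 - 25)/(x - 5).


Direct substitution gives 0/0, so we factor the numerator.
Factor: 8(x^2 - 25) = 8 * (x - 5)(x + 5)
Cancel the common factor (x - 5):
8(x^2 - 25)/(x - 5) = 8 * (x + 5)
Now substitute x = 5:
= 8 * (5 + 5) = 80

80


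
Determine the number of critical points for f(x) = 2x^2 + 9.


Find where f'(x) = 0:
f'(x) = 4x
Set f'(x) = 0:
4x = 0
x = 0 / 4 = 0
This is a linear equation in x, so there is exactly one solution.
Number of critical points: 1

1


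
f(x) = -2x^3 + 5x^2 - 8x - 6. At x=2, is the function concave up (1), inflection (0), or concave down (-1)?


Concavity is determined by the sign of f''(x).
f(x) = -2x^3 + 5x^2 - 8x - 6
f'(x) = -6x^2 + 10x - 8
f''(x) = -12x + 10
f''(2) = -12 * 2 + 10
= -24 + 10
= -14
Since f''(2) < 0, the function is concave down (-1)

-1


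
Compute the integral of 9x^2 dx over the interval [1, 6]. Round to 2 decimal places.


Find the antiderivative of 9x^2:
F(x) = 9/3 * x^3
Apply the Fundamental Theorem of Calculus:
F(6) - F(1)
= 9/3 * 6^3 - 9/3 * 1^3
= 9/3 * (216 - 1)
= 9/3 * 215
= 645 = 645.00

645.00


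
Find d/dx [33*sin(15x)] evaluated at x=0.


Apply the chain rule to differentiate 33*sin(15x):
d/dx [33*sin(15x)]
= 33 * cos(15x) * d/dx(15x)
= 33 * 15 * cos(15x)
= 495 * cos(15x)
Evaluate at x = 0:
= 495 * cos(0)
= 495 * 1
= 495

495


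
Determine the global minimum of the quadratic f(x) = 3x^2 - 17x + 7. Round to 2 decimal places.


For a quadratic f(x) = ax^2 + bx + c with a > 0, the minimum is at the vertex.
Vertex x-coordinate: x = -b/(2a)
x = -(-17) / (2 * 3)
x = 17/6
Substitute back to find the minimum value:
f(17/6) = 3 * (17/6)^2 - 17 * (17/6) + 7
= 289/12 - 289/6 + 7
= -205/12 ≈ -17.08

-17.08


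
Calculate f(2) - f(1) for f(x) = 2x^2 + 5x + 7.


Net change = f(b) - f(a)
f(x) = 2x^2 + 5x + 7
Compute f(2):
f(2) = 2 * 2^2 + 5 * 2 + 7
= 8 + 10 + 7
= 25
Compute f(1):
f(1) = 2 * 1^2 + 5 * 1 + 7
= 2 + 5 + 7
= 14
Net change = 25 - 14 = 11

11


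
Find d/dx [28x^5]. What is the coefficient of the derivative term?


We apply the power rule: d/dx [ax^n] = a*n * x^(n-1)
d/dx [28x^5]
= 28 * 5 * x^(5-1)
= 140x^4
The coefficient is 140

140


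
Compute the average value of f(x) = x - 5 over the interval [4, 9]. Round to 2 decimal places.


Average value = 1/(b-a) * integral from a to b of f(x) dx
First compute the integral of x - 5:
F(x) = (1/2)x^2 - 5x
F(9) = 1/2 * 81 - 5 * 9 = -9/2
F(4) = 1/2 * 16 - 5 * 4 = -12
Integral = -9/2 - (-12) = 15/2
Average = (15/2) / (9 - 4) = (15/2) / 5
= 3/2 = 1.50

1.50


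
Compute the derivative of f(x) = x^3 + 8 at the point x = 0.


Differentiate f(x) = x^3 + 8 term by term:
f'(x) = 3x^2
Substitute x = 0:
f'(0) = 3 * 0^2 + 0 * 0 + 0
= 0 + 0 + 0
= 0

0


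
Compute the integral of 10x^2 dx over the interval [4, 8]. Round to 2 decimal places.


Find the antiderivative of 10x^2:
F(x) = 10/3 * x^3
Apply the Fundamental Theorem of Calculus:
F(8) - F(4)
= 10/3 * 8^3 - 10/3 * 4^3
= 10/3 * (512 - 64)
= 10/3 * 448
= 4480/3 ≈ 1493.33

1493.33


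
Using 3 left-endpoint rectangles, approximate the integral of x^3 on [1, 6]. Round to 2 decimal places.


Left Riemann sum uses left endpoints of each subinterval.
Interval: [1, 6], n = 3
dx = (6 - 1) / 3 = 5/3
Left endpoints: [1, 8/3, 13/3]
f values: [1, 512/27, 2197/27]
Sum = dx * (sum of f values)
= 5/3 * 304/3
= 1520/9 ≈ 168.89

168.89


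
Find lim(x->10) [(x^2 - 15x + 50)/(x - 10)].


Direct substitution gives 0/0, so we factor the numerator.
Factor: (x^2 - 15x + 50) = (x - 10)(x - 5)
Cancel the common factor (x - 10):
(x^2 - 15x + 50)/(x - 10) = (x - 5)
Now substitute x = 10:
= (10) - (5) = 5

5


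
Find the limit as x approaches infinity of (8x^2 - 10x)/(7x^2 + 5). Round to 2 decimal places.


For limits at infinity with equal-degree polynomials,
we compare leading coefficients.
Numerator leading term: 8x^2
Denominator leading term: 7x^2
Divide both by x^2:
lim = (8 - 10/x) / (7 + 5/x^2)
As x -> infinity, the 1/x and 1/x^2 terms vanish:
= 8/7 ≈ 1.14

1.14


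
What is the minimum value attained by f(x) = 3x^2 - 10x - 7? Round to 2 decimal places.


For a quadratic f(x) = ax^2 + bx + c with a > 0, the minimum is at the vertex.
Vertex x-coordinate: x = -b/(2a)
x = -(-10) / (2 * 3)
x = 10/6 = 5/3
Substitute back to find the minimum value:
f(5/3) = 3 * (5/3)^2 - 10 * (5/3) - 7
= 25/3 - 50/3 - 7
= -46/3 ≈ -15.33

-15.33


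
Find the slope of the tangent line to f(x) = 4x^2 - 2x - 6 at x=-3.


The slope of the tangent line equals f'(x) at the point.
f(x) = 4x^2 - 2x - 6
f'(x) = 8x - 2
At x = -3:
f'(-3) = 8 * (-3) - 2
= -24 - 2
= -26

-26


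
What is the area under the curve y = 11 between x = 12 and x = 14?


The area under a constant function y = 11 is a rectangle.
Width = 14 - 12 = 2
Height = 11
Area = width * height
= 2 * 11
= 22

22


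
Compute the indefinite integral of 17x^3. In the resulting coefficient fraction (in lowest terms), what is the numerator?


Apply the power rule for integration:
integral of ax^n dx = a/(n+1) * x^(n+1) + C
integral of 17x^3 dx
= 17/4 * x^4 + C
The coefficient in lowest terms is 17/4, and its numerator is 17

17


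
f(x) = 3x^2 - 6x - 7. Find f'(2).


Differentiate term by term using power and sum rules:
f(x) = 3x^2 - 6x - 7
f'(x) = 6x - 6
Substitute x = 2:
f'(2) = 6 * 2 - 6
= 12 - 6
= 6

6


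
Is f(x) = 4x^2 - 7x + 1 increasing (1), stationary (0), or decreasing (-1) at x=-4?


Compute f'(x) to determine behavior:
f'(x) = 8x - 7
f'(-4) = 8 * (-4) - 7
= -32 - 7
= -39
Since f'(-4) < 0, the function is decreasing (-1)

-1


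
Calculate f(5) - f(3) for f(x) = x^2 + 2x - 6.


Net change = f(b) - f(a)
f(x) = x^2 + 2x - 6
Compute f(5):
f(5) = 1 * 5^2 + 2 * 5 - 6
= 25 + 10 - 6
= 29
Compute f(3):
f(3) = 1 * 3^2 + 2 * 3 - 6
= 9 + 6 - 6
= 9
Net change = 29 - 9 = 20

20


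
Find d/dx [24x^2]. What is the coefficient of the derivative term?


We apply the power rule: d/dx [ax^n] = a*n * x^(n-1)
d/dx [24x^2]
= 24 * 2 * x^(2-1)
= 48x
The coefficient is 48

48


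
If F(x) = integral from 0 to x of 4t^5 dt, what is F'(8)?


By the Fundamental Theorem of Calculus (Part 1):
If F(x) = integral from 0 to x of f(t) dt, then F'(x) = f(x)
Here f(t) = 4t^5
So F'(x) = 4x^5
Evaluate at x = 8:
F'(8) = 4 * 8^5
= 4 * 32768
= 131072

131072


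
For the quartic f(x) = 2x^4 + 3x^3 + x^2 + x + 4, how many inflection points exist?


Inflection points occur where f''(x) = 0 and concavity changes.
f(x) = 2x^4 + 3x^3 + x^2 + x + 4
f'(x) = 8x^3 + 9x^2 + 2x + 1
f''(x) = 24x^2 + 18x + 2
This is a quadratic in x. Use the discriminant to count real roots.
Discriminant = (18)^2 - 4 * 24 * 2
= 324 - 192
= 132
Since discriminant > 0, f''(x) = 0 has 2 distinct real solutions.
A quadratic with two distinct real roots changes sign at each root, so concavity changes at both.
Number of inflection points: 2

2


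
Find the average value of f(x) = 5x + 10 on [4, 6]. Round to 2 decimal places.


Average value = 1/(b-a) * integral from a to b of f(x) dx
First compute the integral of 5x + 10:
F(x) = (5/2)x^2 + 10x
F(6) = 5/2 * 36 + 10 * 6 = 150
F(4) = 5/2 * 16 + 10 * 4 = 80
Integral = 150 - 80 = 70
Average = 70 / (6 - 4) = 70 / 2
= 35 = 35.00

35.00


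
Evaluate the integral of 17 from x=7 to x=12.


The integral of a constant k over [a, b] equals k * (b - a).
integral from 7 to 12 of 17 dx
= 17 * (12 - 7)
= 17 * 5
= 85

85


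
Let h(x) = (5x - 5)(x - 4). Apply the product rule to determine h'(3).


Let u(x) = 5x - 5 and v(x) = x - 4
u'(x) = 5
v'(x) = 1
Product rule: h'(x) = u'(x)*v(x) + u(x)*v'(x)
= 5 * (x - 4) + (5x - 5) * 1
At x = 3:
u(3) = 5 * 3 - 5 = 10
v(3) = 1 * 3 - 4 = -1
h'(3) = 5 * (-1) + 10 * 1
= -5 + 10
= 5

5


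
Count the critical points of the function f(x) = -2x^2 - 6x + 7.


Find where f'(x) = 0:
f'(x) = -4x - 6
Set f'(x) = 0:
-4x - 6 = 0
x = 6 / (-4) = -3/2
This is a linear equation in x, so there is exactly one solution.
Number of critical points: 1

1


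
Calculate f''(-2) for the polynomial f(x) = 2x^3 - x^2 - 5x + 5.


First derivative:
f'(x) = 6x^2 - 2x - 5
Second derivative:
f''(x) = 12x - 2
Substitute x = -2:
f''(-2) = 12 * (-2) - 2
= -24 - 2
= -26

-26


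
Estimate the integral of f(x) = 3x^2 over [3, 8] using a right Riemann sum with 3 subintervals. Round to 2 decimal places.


Right Riemann sum uses right endpoints of each subinterval.
Interval: [3, 8], n = 3
dx = (8 - 3) / 3 = 5/3
Right endpoints: [14/3, 19/3, 8]
f values: [196/3, 361/3, 192]
Sum = dx * (sum of f values)
= 5/3 * 1133/3
= 5665/9 ≈ 629.44

629.44


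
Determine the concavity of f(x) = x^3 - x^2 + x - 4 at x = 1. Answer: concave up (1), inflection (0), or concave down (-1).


Concavity is determined by the sign of f''(x).
f(x) = x^3 - x^2 + x - 4
f'(x) = 3x^2 - 2x + 1
f''(x) = 6x - 2
f''(1) = 6 * 1 - 2
= 6 - 2
= 4
Since f''(1) > 0, the function is concave up (1)

1


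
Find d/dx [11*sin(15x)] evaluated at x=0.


Apply the chain rule to differentiate 11*sin(15x):
d/dx [11*sin(15x)]
= 11 * cos(15x) * d/dx(15x)
= 11 * 15 * cos(15x)
= 165 * cos(15x)
Evaluate at x = 0:
= 165 * cos(0)
= 165 * 1
= 165

165


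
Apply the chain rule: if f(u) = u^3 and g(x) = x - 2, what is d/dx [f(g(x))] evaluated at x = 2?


Using the chain rule: (f(g(x)))' = f'(g(x)) * g'(x)
First, find g(2):
g(2) = 1 * 2 - 2 = 0
Next, f'(u) = 3u^2
And g'(x) = 1
So f'(g(2)) * g'(2)
= 3 * 0^2 * 1
= 3 * 0 * 1
= 0

0


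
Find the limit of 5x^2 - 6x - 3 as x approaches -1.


Since polynomials are continuous, we use direct substitution.
lim(x->-1) of 5x^2 - 6x - 3
= 5 * (-1)^2 - 6 * (-1) - 3
= 5 + 6 - 3
= 8

8


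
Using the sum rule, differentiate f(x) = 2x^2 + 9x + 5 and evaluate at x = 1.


Differentiate term by term using power and sum rules:
f(x) = 2x^2 + 9x + 5
f'(x) = 4x + 9
Substitute x = 1:
f'(1) = 4 * 1 + 9
= 4 + 9
= 13

13


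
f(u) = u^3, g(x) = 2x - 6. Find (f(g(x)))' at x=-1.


Using the chain rule: (f(g(x)))' = f'(g(x)) * g'(x)
First, find g(-1):
g(-1) = 2 * (-1) - 6 = -8
Next, f'(u) = 3u^2
And g'(x) = 2
So f'(g(-1)) * g'(-1)
= 3 * (-8)^2 * 2
= 3 * 64 * 2
= 384

384


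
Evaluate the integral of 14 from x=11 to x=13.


The integral of a constant k over [a, b] equals k * (b - a).
integral from 11 to 13 of 14 dx
= 14 * (13 - 11)
= 14 * 2
= 28

28


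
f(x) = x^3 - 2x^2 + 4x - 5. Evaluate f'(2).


Differentiate f(x) = x^3 - 2x^2 + 4x - 5 term by term:
f'(x) = 3x^2 - 4x + 4
Substitute x = 2:
f'(2) = 3 * 2^2 - 4 * 2 + 4
= 12 - 8 + 4
= 8

8


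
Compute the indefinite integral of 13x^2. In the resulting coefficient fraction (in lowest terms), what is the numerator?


Apply the power rule for integration:
integral of ax^n dx = a/(n+1) * x^(n+1) + C
integral of 13x^2 dx
= 13/3 * x^3 + C
The coefficient in lowest terms is 13/3, and its numerator is 13

13


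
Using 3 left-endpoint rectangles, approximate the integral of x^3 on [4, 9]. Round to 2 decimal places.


Left Riemann sum uses left endpoints of each subinterval.
Interval: [4, 9], n = 3
dx = (9 - 4) / 3 = 5/3
Left endpoints: [4, 17/3, 22/3]
f values: [64, 4913/27, 10648/27]
Sum = dx * (sum of f values)
= 5/3 * 1921/3
= 9605/9 ≈ 1067.22

1067.22


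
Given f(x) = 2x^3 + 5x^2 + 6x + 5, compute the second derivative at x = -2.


First derivative:
f'(x) = 6x^2 + 10x + 6
Second derivative:
f''(x) = 12x + 10
Substitute x = -2:
f''(-2) = 12 * (-2) + 10
= -24 + 10
= -14

-14


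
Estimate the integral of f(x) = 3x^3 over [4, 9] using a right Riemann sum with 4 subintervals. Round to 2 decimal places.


Right Riemann sum uses right endpoints of each subinterval.
Interval: [4, 9], n = 4
dx = (9 - 4) / 4 = 5/4
Right endpoints: [21/4, 13/2, 31/4, 9]
f values: [27783/64, 6591/8, 89373/64, 2187]
Sum = dx * (sum of f values)
= 5/4 * 77463/16
= 387315/64 ≈ 6051.80

6051.80


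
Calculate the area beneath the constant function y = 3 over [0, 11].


The area under a constant function y = 3 is a rectangle.
Width = 11 - 0 = 11
Height = 3
Area = width * height
= 11 * 3
= 33

33


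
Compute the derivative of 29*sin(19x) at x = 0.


Apply the chain rule to differentiate 29*sin(19x):
d/dx [29*sin(19x)]
= 29 * cos(19x) * d/dx(19x)
= 29 * 19 * cos(19x)
= 551 * cos(19x)
Evaluate at x = 0:
= 551 * cos(0)
= 551 * 1
= 551

551


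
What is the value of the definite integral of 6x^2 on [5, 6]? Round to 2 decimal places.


Find the antiderivative of 6x^2:
F(x) = 6/3 * x^3
Apply the Fundamental Theorem of Calculus:
F(6) - F(5)
= 6/3 * 6^3 - 6/3 * 5^3
= 6/3 * (216 - 125)
= 6/3 * 91
= 182 = 182.00

182.00


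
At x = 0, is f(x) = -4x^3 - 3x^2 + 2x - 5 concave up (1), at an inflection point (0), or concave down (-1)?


Concavity is determined by the sign of f''(x).
f(x) = -4x^3 - 3x^2 + 2x - 5
f'(x) = -12x^2 - 6x + 2
f''(x) = -24x - 6
f''(0) = -24 * 0 - 6
= 0 - 6
= -6
Since f''(0) < 0, the function is concave down (-1)

-1


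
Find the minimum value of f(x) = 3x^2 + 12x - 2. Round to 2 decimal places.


For a quadratic f(x) = ax^2 + bx + c with a > 0, the minimum is at the vertex.
Vertex x-coordinate: x = -b/(2a)
x = -(12) / (2 * 3)
x = -12/6 = -2
Substitute back to find the minimum value:
f(-2) = 3 * (-2)^2 + 12 * (-2) - 2
= 12 - 24 - 2
= -14 = -14.00

-14.00


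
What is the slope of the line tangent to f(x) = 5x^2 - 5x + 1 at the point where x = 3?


The slope of the tangent line equals f'(x) at the point.
f(x) = 5x^2 - 5x + 1
f'(x) = 10x - 5
At x = 3:
f'(3) = 10 * 3 - 5
= 30 - 5
= 25

25


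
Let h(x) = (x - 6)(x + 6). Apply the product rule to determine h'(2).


Let u(x) = x - 6 and v(x) = x + 6
u'(x) = 1
v'(x) = 1
Product rule: h'(x) = u'(x)*v(x) + u(x)*v'(x)
= 1 * (x + 6) + (x - 6) * 1
At x = 2:
u(2) = 1 * 2 - 6 = -4
v(2) = 1 * 2 + 6 = 8
h'(2) = 1 * 8 + (-4) * 1
= 8 - 4
= 4

4


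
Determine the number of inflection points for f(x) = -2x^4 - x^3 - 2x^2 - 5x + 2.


Inflection points occur where f''(x) = 0 and concavity changes.
f(x) = -2x^4 - x^3 - 2x^2 - 5x + 2
f'(x) = -8x^3 - 3x^2 - 4x - 5
f''(x) = -24x^2 - 6x - 4
This is a quadratic in x. Use the discriminant to count real roots.
Discriminant = (-6)^2 - 4 * (-24) * (-4)
= 36 - 384
= -348
Since discriminant < 0, f''(x) = 0 has no real solutions.
Number of inflection points: 0

0


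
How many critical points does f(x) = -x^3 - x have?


Find where f'(x) = 0:
f(x) = -x^3 - x
f'(x) = -3x^2 - 1
This is a quadratic in x. Use the discriminant to count real roots.
Discriminant = (0)^2 - 4 * (-3) * (-1)
= 0 - 12
= -12
Since discriminant < 0, f'(x) = 0 has no real solutions.
Number of critical points: 0

0


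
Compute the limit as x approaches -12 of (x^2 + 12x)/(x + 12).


Direct substitution gives 0/0, so we factor the numerator.
Factor: (x^2 + 12x) = (x + 12)(x)
Cancel the common factor (x + 12):
(x^2 + 12x)/(x + 12) = (x)
Now substitute x = -12:
= (-12) - (0) = -12

-12


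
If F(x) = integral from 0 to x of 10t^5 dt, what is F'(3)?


By the Fundamental Theorem of Calculus (Part 1):
If F(x) = integral from 0 to x of f(t) dt, then F'(x) = f(x)
Here f(t) = 10t^5
So F'(x) = 10x^5
Evaluate at x = 3:
F'(3) = 10 * 3^5
= 10 * 243
= 2430

2430


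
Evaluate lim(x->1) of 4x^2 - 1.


Since polynomials are continuous, we use direct substitution.
lim(x->1) of 4x^2 - 1
= 4 * 1^2 + 0 * 1 - 1
= 4 + 0 - 1
= 3

3


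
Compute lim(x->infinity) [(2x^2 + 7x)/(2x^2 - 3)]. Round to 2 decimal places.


For limits at infinity with equal-degree polynomials,
we compare leading coefficients.
Numerator leading term: 2x^2
Denominator leading term: 2x^2
Divide both by x^2:
lim = (2 + 7/x) / (2 - 3/x^2)
As x -> infinity, the 1/x and 1/x^2 terms vanish:
= 2/2 = 1 = 1.00

1.00


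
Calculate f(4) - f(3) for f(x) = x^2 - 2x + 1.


Net change = f(b) - f(a)
f(x) = x^2 - 2x + 1
Compute f(4):
f(4) = 1 * 4^2 - 2 * 4 + 1
= 16 - 8 + 1
= 9
Compute f(3):
f(3) = 1 * 3^2 - 2 * 3 + 1
= 9 - 6 + 1
= 4
Net change = 9 - 4 = 5

5


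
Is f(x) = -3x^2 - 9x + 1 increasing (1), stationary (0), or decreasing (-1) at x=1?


Compute f'(x) to determine behavior:
f'(x) = -6x - 9
f'(1) = -6 * 1 - 9
= -6 - 9
= -15
Since f'(1) < 0, the function is decreasing (-1)

-1


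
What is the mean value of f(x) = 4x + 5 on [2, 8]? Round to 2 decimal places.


Average value = 1/(b-a) * integral from a to b of f(x) dx
First compute the integral of 4x + 5:
F(x) = 2x^2 + 5x
F(8) = 2 * 64 + 5 * 8 = 168
F(2) = 2 * 4 + 5 * 2 = 18
Integral = 168 - 18 = 150
Average = 150 / (8 - 2) = 150 / 6
= 25 = 25.00

25.00


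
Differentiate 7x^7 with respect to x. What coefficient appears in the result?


We apply the power rule: d/dx [ax^n] = a*n * x^(n-1)
d/dx [7x^7]
= 7 * 7 * x^(7-1)
= 49x^6
The coefficient is 49

49


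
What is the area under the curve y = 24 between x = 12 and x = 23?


The area under a constant function y = 24 is a rectangle.
Width = 23 - 12 = 11
Height = 24
Area = width * height
= 11 * 24
= 264

264


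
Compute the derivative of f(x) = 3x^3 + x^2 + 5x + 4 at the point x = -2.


Differentiate f(x) = 3x^3 + x^2 + 5x + 4 term by term:
f'(x) = 9x^2 + 2x + 5
Substitute x = -2:
f'(-2) = 9 * (-2)^2 + 2 * (-2) + 5
= 36 - 4 + 5
= 37

37


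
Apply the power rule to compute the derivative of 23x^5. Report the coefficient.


We apply the power rule: d/dx [ax^n] = a*n * x^(n-1)
d/dx [23x^5]
= 23 * 5 * x^(5-1)
= 115x^4
The coefficient is 115

115


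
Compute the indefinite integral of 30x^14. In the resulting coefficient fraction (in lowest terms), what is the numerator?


Apply the power rule for integration:
integral of ax^n dx = a/(n+1) * x^(n+1) + C
integral of 30x^14 dx
= 30/15 * x^15 + C
= 2 * x^15 + C
The coefficient in lowest terms is 2 = 2/1, so its numerator is 2

2


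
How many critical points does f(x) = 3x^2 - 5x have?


Find where f'(x) = 0:
f'(x) = 6x - 5
Set f'(x) = 0:
6x - 5 = 0
x = 5 / 6 = 5/6
This is a linear equation in x, so there is exactly one solution.
Number of critical points: 1

1


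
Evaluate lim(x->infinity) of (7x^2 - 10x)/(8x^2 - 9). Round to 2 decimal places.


For limits at infinity with equal-degree polynomials,
we compare leading coefficients.
Numerator leading term: 7x^2
Denominator leading term: 8x^2
Divide both by x^2:
lim = (7 - 10/x) / (8 - 9/x^2)
As x -> infinity, the 1/x and 1/x^2 terms vanish:
= 7/8 ≈ 0.88

0.88


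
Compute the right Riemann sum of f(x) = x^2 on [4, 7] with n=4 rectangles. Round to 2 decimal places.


Right Riemann sum uses right endpoints of each subinterval.
Interval: [4, 7], n = 4
dx = (7 - 4) / 4 = 3/4
Right endpoints: [19/4, 11/2, 25/4, 7]
f values: [361/16, 121/4, 625/16, 49]
Sum = dx * (sum of f values)
= 3/4 * 1127/8
= 3381/32 ≈ 105.66

105.66


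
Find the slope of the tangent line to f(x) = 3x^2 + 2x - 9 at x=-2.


The slope of the tangent line equals f'(x) at the point.
f(x) = 3x^2 + 2x - 9
f'(x) = 6x + 2
At x = -2:
f'(-2) = 6 * (-2) + 2
= -12 + 2
= -10

-10


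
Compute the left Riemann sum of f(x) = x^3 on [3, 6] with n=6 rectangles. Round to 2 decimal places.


Left Riemann sum uses left endpoints of each subinterval.
Interval: [3, 6], n = 6
dx = (6 - 3) / 6 = 1/2
Left endpoints: [3, 7/2, 4, 9/2, 5, 11/2]
f values: [27, 343/8, 64, 729/8, 125, 1331/8]
Sum = dx * (sum of f values)
= 1/2 * 4131/8
= 4131/16 ≈ 258.19

258.19
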